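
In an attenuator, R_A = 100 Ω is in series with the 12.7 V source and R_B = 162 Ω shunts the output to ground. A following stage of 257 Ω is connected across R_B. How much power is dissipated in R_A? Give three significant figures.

P ≈ 406 mW

Total resistance from the source is R_A + (R_B‖R_L) = 199.4 Ω, so I = 12.7/199.4 Ω = 63.70 mA.
P = I²·R_A = (63.70 mA)² × 100 Ω = 406 mW.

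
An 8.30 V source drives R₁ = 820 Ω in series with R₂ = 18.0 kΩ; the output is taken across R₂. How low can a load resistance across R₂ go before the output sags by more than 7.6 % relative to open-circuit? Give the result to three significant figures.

Output resistance R_th = R₁‖R₂ = (820 × 18000)/18820 = 784.3 Ω.
The fractional drop is R_th/(R_th + R_L); requiring this ≤ 0.0760 gives R_L ≥ R_th(1/0.0760 − 1) = 784.3 × 12.16 = 9.54 kΩ.

R_L(min) ≈ 9.54 kΩ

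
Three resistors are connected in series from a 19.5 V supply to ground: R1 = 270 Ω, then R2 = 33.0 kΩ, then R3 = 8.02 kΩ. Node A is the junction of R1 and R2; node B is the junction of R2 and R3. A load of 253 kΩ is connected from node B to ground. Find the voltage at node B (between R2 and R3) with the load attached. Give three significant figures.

V ≈ 3.69 V

At node B, R3 is in parallel with the load: R3‖R_L = 7774 Ω.
Below node A the resistance is R2 + (R3‖R_L) = 40770 Ω, so V_A = 19.5 × 40770/41040 = 19.37 V.
Then V_B = V_A × (R3‖R_L)/(R2 + R3‖R_L) = 19.37 × 7774/40770 = 3.69 V.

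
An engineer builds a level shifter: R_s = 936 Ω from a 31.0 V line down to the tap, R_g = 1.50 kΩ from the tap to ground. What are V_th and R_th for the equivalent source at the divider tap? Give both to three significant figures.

V_th = 19.1 V, R_th = 576 Ω

V_th is the open-circuit tap voltage: 31.0 × 1500/(936 + 1500) = 19.1 V.
With the supply zeroed, R_s and R_g appear in parallel from the tap: R_th = R_s‖R_g = (936 × 1500)/2436 = 576 Ω.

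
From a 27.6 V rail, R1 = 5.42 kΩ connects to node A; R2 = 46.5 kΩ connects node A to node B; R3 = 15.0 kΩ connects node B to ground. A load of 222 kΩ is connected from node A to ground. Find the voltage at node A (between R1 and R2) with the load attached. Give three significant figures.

V ≈ 24.8 V

Below node A the series string R2+R3 = 61.50 kΩ sits in parallel with the 222 kΩ load: 48.16 kΩ.
V_A = 27.6 × 48.16/(5.42 + 48.16) = 24.8 V.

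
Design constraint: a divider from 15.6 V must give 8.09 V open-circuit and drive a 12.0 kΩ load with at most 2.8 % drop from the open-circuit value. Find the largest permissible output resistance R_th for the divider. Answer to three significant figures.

Loading drop = R_th/(R_th + R_L) ≤ 0.0280, so R_th ≤ R_L · ε/(1−ε) = 12.0 kΩ × 0.0280/0.9720 = 346 Ω.

R_th ≤ 346 Ω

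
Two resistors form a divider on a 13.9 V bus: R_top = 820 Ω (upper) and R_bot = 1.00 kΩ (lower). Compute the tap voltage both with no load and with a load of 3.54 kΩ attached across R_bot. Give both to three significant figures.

Open-circuit: V = 13.9 × 1000/(820 + 1000) = 7.64 V.
With the load, R_bot becomes R_bot‖R_L = 779.7 Ω, so V = 13.9 × 779.7/1600 = 6.78 V.

Unloaded: 7.64 V; loaded: 6.78 V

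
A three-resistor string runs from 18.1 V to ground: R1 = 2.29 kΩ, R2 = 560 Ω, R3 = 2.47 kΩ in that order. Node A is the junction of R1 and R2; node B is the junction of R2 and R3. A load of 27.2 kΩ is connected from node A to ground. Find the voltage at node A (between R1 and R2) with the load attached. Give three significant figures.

V ≈ 9.84 V

Below node A the series string R2+R3 = 3030 Ω sits in parallel with the 27200 Ω load: 2726 Ω.
V_A = 18.1 × 2726/(2290 + 2726) = 9.84 V.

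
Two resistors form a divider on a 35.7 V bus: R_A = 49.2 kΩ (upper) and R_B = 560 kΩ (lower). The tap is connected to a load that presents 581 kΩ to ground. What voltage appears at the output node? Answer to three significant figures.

The load sits in parallel with R_B: R_B‖R_L = (560 × 581) / (560 + 581) = 285.2 kΩ.
V_out = 35.7 × 285.2 / (49.2 + 285.2) = 35.7 × 285.2/334.4 = 30.4 V.

V_out ≈ 30.4 V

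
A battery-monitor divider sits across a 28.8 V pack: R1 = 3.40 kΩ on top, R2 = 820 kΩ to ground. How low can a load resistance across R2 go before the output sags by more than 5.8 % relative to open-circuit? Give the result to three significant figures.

R_L(min) ≈ 55.0 kΩ

Output resistance R_th = R1‖R2 = (3.40 × 820)/823.4 = 3.386 kΩ.
The fractional drop is R_th/(R_th + R_L); requiring this ≤ 0.0580 gives R_L ≥ R_th(1/0.0580 − 1) = 3.386 × 16.24 = 55.0 kΩ.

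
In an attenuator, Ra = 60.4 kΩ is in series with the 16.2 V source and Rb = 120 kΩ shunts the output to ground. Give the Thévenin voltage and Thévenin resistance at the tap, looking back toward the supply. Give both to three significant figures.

V_th is the open-circuit tap voltage: 16.2 × 120/(60.4 + 120) = 10.8 V.
With the supply zeroed, Ra and Rb appear in parallel from the tap: R_th = Ra‖Rb = (60.4 × 120)/180.4 = 40.2 kΩ.

V_th = 10.8 V, R_th = 40.2 kΩ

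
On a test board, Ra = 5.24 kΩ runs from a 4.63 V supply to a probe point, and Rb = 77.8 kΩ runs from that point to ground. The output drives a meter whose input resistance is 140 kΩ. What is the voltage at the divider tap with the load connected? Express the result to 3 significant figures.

The load sits in parallel with Rb: Rb‖R_L = (77.8 × 140) / (77.8 + 140) = 50.01 kΩ.
V_out = 4.63 × 50.01 / (5.24 + 50.01) = 4.63 × 50.01/55.25 = 4.19 V.
(Unloaded it would have been 4.34 V.)

V_out ≈ 4.19 V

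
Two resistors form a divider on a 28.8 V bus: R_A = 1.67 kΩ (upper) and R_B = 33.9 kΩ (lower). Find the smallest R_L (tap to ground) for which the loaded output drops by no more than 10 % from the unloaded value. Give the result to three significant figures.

R_L(min) ≈ 14.3 kΩ

Output resistance R_th = R_A‖R_B = (1.67 × 33.9)/35.57 = 1.592 kΩ.
The fractional drop is R_th/(R_th + R_L); requiring this ≤ 0.100 gives R_L ≥ R_th(1/0.100 − 1) = 1.592 × 9.000 = 14.3 kΩ.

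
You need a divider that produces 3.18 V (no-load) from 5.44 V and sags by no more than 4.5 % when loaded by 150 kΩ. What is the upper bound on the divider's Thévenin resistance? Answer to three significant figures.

R_th ≤ 7.07 kΩ

Loading drop = R_th/(R_th + R_L) ≤ 0.0450, so R_th ≤ R_L · ε/(1−ε) = 150 kΩ × 0.0450/0.9550 = 7.07 kΩ.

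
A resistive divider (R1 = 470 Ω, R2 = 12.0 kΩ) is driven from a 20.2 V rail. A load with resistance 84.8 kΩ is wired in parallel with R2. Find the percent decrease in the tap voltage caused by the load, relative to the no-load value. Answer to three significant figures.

The divider's output (Thévenin) resistance is R1‖R2 = 452.3 Ω.
Fractional drop under load = R_th/(R_th + R_L) = 452.3 / (452.3 + 84800) = 0.005305.
So the output falls by 0.531 %.

0.531 %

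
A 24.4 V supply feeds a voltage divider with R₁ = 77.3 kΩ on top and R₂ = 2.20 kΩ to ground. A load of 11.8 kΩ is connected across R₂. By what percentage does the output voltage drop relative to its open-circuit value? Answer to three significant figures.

15.3 %

The divider's output (Thévenin) resistance is R₁‖R₂ = 2.139 kΩ.
Fractional drop under load = R_th/(R_th + R_L) = 2.139 / (2.139 + 11.8) = 0.1535.
So the output falls by 15.3 %.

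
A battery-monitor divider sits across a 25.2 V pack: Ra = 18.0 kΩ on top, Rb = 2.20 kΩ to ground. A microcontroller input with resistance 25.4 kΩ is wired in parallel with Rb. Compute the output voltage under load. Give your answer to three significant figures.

V_out ≈ 2.55 V

The load sits in parallel with Rb: Rb‖R_L = (2.20 × 25.4) / (2.20 + 25.4) = 2.025 kΩ.
V_out = 25.2 × 2.025 / (18.0 + 2.025) = 25.2 × 2.025/20.02 = 2.55 V.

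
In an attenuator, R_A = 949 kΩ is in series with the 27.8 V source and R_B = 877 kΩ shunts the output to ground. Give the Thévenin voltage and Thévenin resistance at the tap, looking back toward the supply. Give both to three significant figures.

V_th = 13.4 V, R_th = 456 kΩ

V_th is the open-circuit tap voltage: 27.8 × 877/(949 + 877) = 13.4 V.
With the supply zeroed, R_A and R_B appear in parallel from the tap: R_th = R_A‖R_B = (949 × 877)/1826 = 456 kΩ.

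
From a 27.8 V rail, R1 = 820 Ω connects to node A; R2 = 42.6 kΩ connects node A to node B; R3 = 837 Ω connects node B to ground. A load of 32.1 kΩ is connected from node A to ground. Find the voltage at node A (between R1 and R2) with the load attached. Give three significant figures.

Below node A the series string R2+R3 = 43440 Ω sits in parallel with the 32100 Ω load: 18460 Ω.
V_A = 27.8 × 18460/(820 + 18460) = 26.6 V.

V ≈ 26.6 V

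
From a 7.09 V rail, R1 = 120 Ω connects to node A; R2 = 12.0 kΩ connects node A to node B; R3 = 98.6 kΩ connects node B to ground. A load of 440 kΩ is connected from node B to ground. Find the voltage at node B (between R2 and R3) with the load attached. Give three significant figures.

V ≈ 6.16 V

At node B, R3 is in parallel with the load: R3‖R_L = 80550 Ω.
Below node A the resistance is R2 + (R3‖R_L) = 92550 Ω, so V_A = 7.09 × 92550/92670 = 7.081 V.
Then V_B = V_A × (R3‖R_L)/(R2 + R3‖R_L) = 7.081 × 80550/92550 = 6.16 V.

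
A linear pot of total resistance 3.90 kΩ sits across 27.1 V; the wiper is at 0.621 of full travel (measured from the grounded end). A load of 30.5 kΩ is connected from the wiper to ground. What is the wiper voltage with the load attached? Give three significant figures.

The wiper splits the pot into (1−α)R = 1.478 kΩ above and αR = 2.422 kΩ below.
Lower section ‖ load = 2.244 kΩ.
V_wiper = 27.1 × 2.244/(1.478 + 2.244) = 16.3 V.

V ≈ 16.3 V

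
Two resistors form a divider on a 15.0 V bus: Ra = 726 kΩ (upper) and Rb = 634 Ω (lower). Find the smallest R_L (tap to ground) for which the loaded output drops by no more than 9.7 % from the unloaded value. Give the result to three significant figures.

Output resistance R_th = Ra‖Rb = (726000 × 634)/726600 = 633.4 Ω.
The fractional drop is R_th/(R_th + R_L); requiring this ≤ 0.0970 gives R_L ≥ R_th(1/0.0970 − 1) = 633.4 × 9.309 = 5.90 kΩ.

R_L(min) ≈ 5.90 kΩ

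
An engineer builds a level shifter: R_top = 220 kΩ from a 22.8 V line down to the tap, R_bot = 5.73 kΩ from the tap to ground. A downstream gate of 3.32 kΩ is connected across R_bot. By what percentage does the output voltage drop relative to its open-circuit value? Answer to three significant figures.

62.7 %

Unloaded V = 22.8 × 5.73/225.7 = 0.5788 V.
Loaded: R_bot‖R_L = 2.102 kΩ, giving V = 22.8 × 2.102/222.1 = 0.2158 V.
Drop = (0.5788 − 0.2158) / 0.5788 = 62.7 %.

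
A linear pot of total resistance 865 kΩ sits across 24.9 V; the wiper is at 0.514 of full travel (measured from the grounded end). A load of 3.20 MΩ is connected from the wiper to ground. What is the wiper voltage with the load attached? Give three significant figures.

V ≈ 12.0 V

The wiper splits the pot into (1−α)R = 420.4 kΩ above and αR = 444.6 kΩ below.
Lower section ‖ load = 390.4 kΩ.
V_wiper = 24.9 × 390.4/(420.4 + 390.4) = 12.0 V.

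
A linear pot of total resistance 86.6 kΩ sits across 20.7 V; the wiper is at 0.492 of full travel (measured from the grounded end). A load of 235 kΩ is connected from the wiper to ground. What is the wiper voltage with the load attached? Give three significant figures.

The wiper splits the pot into (1−α)R = 43.99 kΩ above and αR = 42.61 kΩ below.
Lower section ‖ load = 36.07 kΩ.
V_wiper = 20.7 × 36.07/(43.99 + 36.07) = 9.33 V.

V ≈ 9.33 V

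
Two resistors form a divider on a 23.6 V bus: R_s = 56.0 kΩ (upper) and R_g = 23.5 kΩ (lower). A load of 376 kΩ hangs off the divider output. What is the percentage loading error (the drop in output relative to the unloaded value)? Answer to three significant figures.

4.22 %

The divider's output (Thévenin) resistance is R_s‖R_g = 16.55 kΩ.
Fractional drop under load = R_th/(R_th + R_L) = 16.55 / (16.55 + 376) = 0.04217.
So the output falls by 4.22 %.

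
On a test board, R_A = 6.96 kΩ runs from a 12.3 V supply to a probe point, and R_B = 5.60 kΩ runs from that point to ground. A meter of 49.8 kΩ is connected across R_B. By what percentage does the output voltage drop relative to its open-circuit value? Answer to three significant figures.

5.87 %

The divider's output (Thévenin) resistance is R_A‖R_B = 3.103 kΩ.
Fractional drop under load = R_th/(R_th + R_L) = 3.103 / (3.103 + 49.8) = 0.05866.
So the output falls by 5.87 %.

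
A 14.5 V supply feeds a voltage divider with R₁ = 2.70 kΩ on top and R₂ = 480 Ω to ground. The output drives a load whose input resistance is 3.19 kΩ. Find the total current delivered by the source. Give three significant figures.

R₂‖R_L = 417.2 Ω, so the source sees R₁ + R₂‖R_L = 3117 Ω.
I = 14.5 V / 3117 Ω = 4.65 mA.

I ≈ 4.65 mA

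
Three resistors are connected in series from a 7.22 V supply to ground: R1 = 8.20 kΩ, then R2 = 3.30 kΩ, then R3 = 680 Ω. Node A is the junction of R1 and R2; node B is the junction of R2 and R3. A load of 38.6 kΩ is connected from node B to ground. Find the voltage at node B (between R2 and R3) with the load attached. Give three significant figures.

V ≈ 0.396 V

At node B, R3 is in parallel with the load: R3‖R_L = 668.2 Ω.
Below node A the resistance is R2 + (R3‖R_L) = 3968 Ω, so V_A = 7.22 × 3968/12170 = 2.355 V.
Then V_B = V_A × (R3‖R_L)/(R2 + R3‖R_L) = 2.355 × 668.2/3968 = 0.396 V.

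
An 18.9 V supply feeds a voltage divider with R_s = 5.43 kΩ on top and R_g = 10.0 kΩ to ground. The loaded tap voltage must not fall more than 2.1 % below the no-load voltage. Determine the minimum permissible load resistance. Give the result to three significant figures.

R_L(min) ≈ 164 kΩ

Output resistance R_th = R_s‖R_g = (5.43 × 10.0)/15.43 = 3.519 kΩ.
The fractional drop is R_th/(R_th + R_L); requiring this ≤ 0.0210 gives R_L ≥ R_th(1/0.0210 − 1) = 3.519 × 46.62 = 164 kΩ.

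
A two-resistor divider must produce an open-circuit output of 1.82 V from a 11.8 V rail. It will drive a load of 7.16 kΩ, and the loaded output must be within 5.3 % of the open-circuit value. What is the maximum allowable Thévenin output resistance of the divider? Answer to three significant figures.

Loading drop = R_th/(R_th + R_L) ≤ 0.0530, so R_th ≤ R_L · ε/(1−ε) = 7.16 kΩ × 0.0530/0.9470 = 401 Ω.

R_th ≤ 401 Ω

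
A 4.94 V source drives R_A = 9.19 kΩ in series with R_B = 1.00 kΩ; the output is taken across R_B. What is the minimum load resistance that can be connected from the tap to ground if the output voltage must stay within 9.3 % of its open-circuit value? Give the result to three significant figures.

R_L(min) ≈ 8.80 kΩ

Output resistance R_th = R_A‖R_B = (9190 × 1000)/10190 = 901.9 Ω.
The fractional drop is R_th/(R_th + R_L); requiring this ≤ 0.0930 gives R_L ≥ R_th(1/0.0930 − 1) = 901.9 × 9.753 = 8.80 kΩ.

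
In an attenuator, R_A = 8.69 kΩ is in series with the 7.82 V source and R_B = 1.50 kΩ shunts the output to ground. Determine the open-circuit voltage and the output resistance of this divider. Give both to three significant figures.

V_th = 1.15 V, R_th = 1.28 kΩ

V_th is the open-circuit tap voltage: 7.82 × 1.50/(8.69 + 1.50) = 1.15 V.
With the supply zeroed, R_A and R_B appear in parallel from the tap: R_th = R_A‖R_B = (8.69 × 1.50)/10.19 = 1.28 kΩ.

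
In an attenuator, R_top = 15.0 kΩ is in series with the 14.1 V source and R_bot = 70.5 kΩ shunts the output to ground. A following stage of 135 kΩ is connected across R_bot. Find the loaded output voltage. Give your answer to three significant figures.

The load sits in parallel with R_bot: R_bot‖R_L = (70.5 × 135) / (70.5 + 135) = 46.31 kΩ.
V_out = 14.1 × 46.31 / (15.0 + 46.31) = 14.1 × 46.31/61.31 = 10.7 V.

V_out ≈ 10.7 V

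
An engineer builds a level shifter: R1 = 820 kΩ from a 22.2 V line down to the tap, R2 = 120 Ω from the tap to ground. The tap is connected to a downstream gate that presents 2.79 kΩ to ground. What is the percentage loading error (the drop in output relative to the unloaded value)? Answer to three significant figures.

4.12 %

The divider's output (Thévenin) resistance is R1‖R2 = 120.0 Ω.
Fractional drop under load = R_th/(R_th + R_L) = 120.0 / (120.0 + 2790) = 0.04123.
So the output falls by 4.12 %.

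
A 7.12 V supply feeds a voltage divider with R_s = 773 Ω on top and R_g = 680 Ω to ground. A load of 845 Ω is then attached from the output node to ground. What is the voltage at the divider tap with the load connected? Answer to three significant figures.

V_out ≈ 2.33 V

The load sits in parallel with R_g: R_g‖R_L = (680 × 845) / (680 + 845) = 376.8 Ω.
V_out = 7.12 × 376.8 / (773 + 376.8) = 7.12 × 376.8/1150 = 2.33 V.
(Unloaded it would have been 3.33 V.)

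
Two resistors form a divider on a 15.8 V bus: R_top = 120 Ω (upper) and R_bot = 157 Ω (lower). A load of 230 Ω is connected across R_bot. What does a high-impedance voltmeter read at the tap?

V_out ≈ 6.91 V

The load sits in parallel with R_bot: R_bot‖R_L = (157 × 230) / (157 + 230) = 93.31 Ω.
V_out = 15.8 × 93.31 / (120 + 93.31) = 15.8 × 93.31/213.3 = 6.91 V.
(Unloaded it would have been 8.96 V.)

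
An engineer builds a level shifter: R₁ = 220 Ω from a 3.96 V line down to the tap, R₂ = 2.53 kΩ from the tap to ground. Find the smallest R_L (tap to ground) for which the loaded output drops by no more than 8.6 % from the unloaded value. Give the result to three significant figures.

R_L(min) ≈ 2.15 kΩ

Output resistance R_th = R₁‖R₂ = (220 × 2530)/2750 = 202.4 Ω.
The fractional drop is R_th/(R_th + R_L); requiring this ≤ 0.0860 gives R_L ≥ R_th(1/0.0860 − 1) = 202.4 × 10.63 = 2.15 kΩ.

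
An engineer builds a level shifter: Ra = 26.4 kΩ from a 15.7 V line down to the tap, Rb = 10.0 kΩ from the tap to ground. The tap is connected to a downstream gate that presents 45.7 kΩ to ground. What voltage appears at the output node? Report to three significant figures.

The load sits in parallel with Rb: Rb‖R_L = (10.0 × 45.7) / (10.0 + 45.7) = 8.205 kΩ.
V_out = 15.7 × 8.205 / (26.4 + 8.205) = 15.7 × 8.205/34.60 = 3.72 V.

V_out ≈ 3.72 V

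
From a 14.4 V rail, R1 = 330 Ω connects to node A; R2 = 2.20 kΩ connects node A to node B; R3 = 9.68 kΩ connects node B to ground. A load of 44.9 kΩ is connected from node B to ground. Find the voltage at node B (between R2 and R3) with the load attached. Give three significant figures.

At node B, R3 is in parallel with the load: R3‖R_L = 7963 Ω.
Below node A the resistance is R2 + (R3‖R_L) = 10160 Ω, so V_A = 14.4 × 10160/10490 = 13.95 V.
Then V_B = V_A × (R3‖R_L)/(R2 + R3‖R_L) = 13.95 × 7963/10160 = 10.9 V.

V ≈ 10.9 V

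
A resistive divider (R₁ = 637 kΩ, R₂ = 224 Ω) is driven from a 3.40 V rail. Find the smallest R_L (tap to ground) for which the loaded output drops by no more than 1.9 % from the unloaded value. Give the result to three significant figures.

Output resistance R_th = R₁‖R₂ = (637000 × 224)/637200 = 223.9 Ω.
The fractional drop is R_th/(R_th + R_L); requiring this ≤ 0.0190 gives R_L ≥ R_th(1/0.0190 − 1) = 223.9 × 51.63 = 11.6 kΩ.

R_L(min) ≈ 11.6 kΩ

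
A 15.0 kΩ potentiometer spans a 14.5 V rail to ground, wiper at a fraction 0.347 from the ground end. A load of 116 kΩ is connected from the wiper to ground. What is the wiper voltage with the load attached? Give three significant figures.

V ≈ 4.89 V

The wiper splits the pot into (1−α)R = 9.795 kΩ above and αR = 5.205 kΩ below.
Lower section ‖ load = 4.981 kΩ.
V_wiper = 14.5 × 4.981/(9.795 + 4.981) = 4.89 V.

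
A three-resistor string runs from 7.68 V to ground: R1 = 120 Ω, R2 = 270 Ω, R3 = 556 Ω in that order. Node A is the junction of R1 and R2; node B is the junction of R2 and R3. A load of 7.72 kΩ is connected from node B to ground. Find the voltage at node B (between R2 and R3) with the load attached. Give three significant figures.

At node B, R3 is in parallel with the load: R3‖R_L = 518.6 Ω.
Below node A the resistance is R2 + (R3‖R_L) = 788.6 Ω, so V_A = 7.68 × 788.6/908.6 = 6.666 V.
Then V_B = V_A × (R3‖R_L)/(R2 + R3‖R_L) = 6.666 × 518.6/788.6 = 4.38 V.

V ≈ 4.38 V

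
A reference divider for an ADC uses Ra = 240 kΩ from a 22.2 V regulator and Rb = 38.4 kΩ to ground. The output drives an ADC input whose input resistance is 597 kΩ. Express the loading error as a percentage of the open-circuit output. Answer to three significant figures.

5.25 %

The divider's output (Thévenin) resistance is Ra‖Rb = 33.10 kΩ.
Fractional drop under load = R_th/(R_th + R_L) = 33.10 / (33.10 + 597) = 0.05254.
So the output falls by 5.25 %.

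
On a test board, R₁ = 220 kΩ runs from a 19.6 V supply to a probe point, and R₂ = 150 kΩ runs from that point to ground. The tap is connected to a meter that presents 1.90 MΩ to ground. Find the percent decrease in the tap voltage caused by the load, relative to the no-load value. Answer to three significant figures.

The divider's output (Thévenin) resistance is R₁‖R₂ = 89.19 kΩ.
Fractional drop under load = R_th/(R_th + R_L) = 89.19 / (89.19 + 1900) = 0.04484.
So the output falls by 4.48 %.

4.48 %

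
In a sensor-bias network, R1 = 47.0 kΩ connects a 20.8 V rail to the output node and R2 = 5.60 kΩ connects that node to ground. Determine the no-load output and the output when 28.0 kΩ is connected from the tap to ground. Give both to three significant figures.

Unloaded: 2.21 V; loaded: 1.88 V

Open-circuit: V = 20.8 × 5.60/(47.0 + 5.60) = 2.21 V.
With the load, R2 becomes R2‖R_L = 4.667 kΩ, so V = 20.8 × 4.667/51.67 = 1.88 V.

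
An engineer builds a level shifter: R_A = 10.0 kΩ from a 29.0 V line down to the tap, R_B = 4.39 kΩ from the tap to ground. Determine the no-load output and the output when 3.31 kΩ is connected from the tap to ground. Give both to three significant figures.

Unloaded: 8.85 V; loaded: 4.60 V

Open-circuit: V = 29.0 × 4.39/(10.0 + 4.39) = 8.85 V.
With the load, R_B becomes R_B‖R_L = 1.887 kΩ, so V = 29.0 × 1.887/11.89 = 4.60 V.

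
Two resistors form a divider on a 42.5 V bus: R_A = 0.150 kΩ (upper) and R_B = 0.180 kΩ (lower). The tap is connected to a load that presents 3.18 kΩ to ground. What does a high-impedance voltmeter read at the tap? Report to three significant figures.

The load sits in parallel with R_B: R_B‖R_L = (180 × 3180) / (180 + 3180) = 170.4 Ω.
V_out = 42.5 × 170.4 / (150 + 170.4) = 42.5 × 170.4/320.4 = 22.6 V.
(Unloaded it would have been 23.2 V.)

V_out ≈ 22.6 V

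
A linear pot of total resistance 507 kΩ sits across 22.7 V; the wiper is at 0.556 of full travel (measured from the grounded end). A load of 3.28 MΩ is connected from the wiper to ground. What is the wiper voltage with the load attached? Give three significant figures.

V ≈ 12.2 V

The wiper splits the pot into (1−α)R = 225.1 kΩ above and αR = 281.9 kΩ below.
Lower section ‖ load = 259.6 kΩ.
V_wiper = 22.7 × 259.6/(225.1 + 259.6) = 12.2 V.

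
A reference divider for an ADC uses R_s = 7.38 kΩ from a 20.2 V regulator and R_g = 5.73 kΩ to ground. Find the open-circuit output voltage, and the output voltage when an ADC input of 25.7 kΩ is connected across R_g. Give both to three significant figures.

Unloaded: 8.83 V; loaded: 7.84 V

Open-circuit: V = 20.2 × 5.73/(7.38 + 5.73) = 8.83 V.
With the load, R_g becomes R_g‖R_L = 4.685 kΩ, so V = 20.2 × 4.685/12.07 = 7.84 V.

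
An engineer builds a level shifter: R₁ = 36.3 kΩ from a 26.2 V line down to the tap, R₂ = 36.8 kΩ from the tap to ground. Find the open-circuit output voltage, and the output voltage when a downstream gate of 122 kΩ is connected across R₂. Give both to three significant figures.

Open-circuit: V = 26.2 × 36.8/(36.3 + 36.8) = 13.2 V.
With the load, R₂ becomes R₂‖R_L = 28.27 kΩ, so V = 26.2 × 28.27/64.57 = 11.5 V.

Unloaded: 13.2 V; loaded: 11.5 V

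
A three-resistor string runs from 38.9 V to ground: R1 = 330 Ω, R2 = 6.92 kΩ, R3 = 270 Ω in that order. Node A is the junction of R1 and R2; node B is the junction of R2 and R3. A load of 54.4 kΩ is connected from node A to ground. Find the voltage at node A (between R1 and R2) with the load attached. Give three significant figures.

V ≈ 37.0 V

Below node A the series string R2+R3 = 7190 Ω sits in parallel with the 54400 Ω load: 6351 Ω.
V_A = 38.9 × 6351/(330 + 6351) = 37.0 V.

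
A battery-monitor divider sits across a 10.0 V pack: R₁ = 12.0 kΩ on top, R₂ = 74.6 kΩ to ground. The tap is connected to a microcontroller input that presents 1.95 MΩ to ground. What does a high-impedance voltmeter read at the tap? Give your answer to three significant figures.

V_out ≈ 8.57 V

The load sits in parallel with R₂: R₂‖R_L = (74.6 × 1950) / (74.6 + 1950) = 71.85 kΩ.
V_out = 10.0 × 71.85 / (12.0 + 71.85) = 10.0 × 71.85/83.85 = 8.57 V.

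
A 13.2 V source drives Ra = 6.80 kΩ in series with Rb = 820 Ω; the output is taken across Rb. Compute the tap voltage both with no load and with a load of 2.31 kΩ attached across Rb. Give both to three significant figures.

Unloaded: 1.42 V; loaded: 1.08 V

Open-circuit: V = 13.2 × 820/(6800 + 820) = 1.42 V.
With the load, Rb becomes Rb‖R_L = 605.2 Ω, so V = 13.2 × 605.2/7405 = 1.08 V.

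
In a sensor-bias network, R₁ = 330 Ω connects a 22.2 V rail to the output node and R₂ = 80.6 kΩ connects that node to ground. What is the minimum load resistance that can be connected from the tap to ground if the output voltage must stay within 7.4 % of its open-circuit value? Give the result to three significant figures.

Output resistance R_th = R₁‖R₂ = (330 × 80600)/80930 = 328.7 Ω.
The fractional drop is R_th/(R_th + R_L); requiring this ≤ 0.0740 gives R_L ≥ R_th(1/0.0740 − 1) = 328.7 × 12.51 = 4.11 kΩ.

R_L(min) ≈ 4.11 kΩ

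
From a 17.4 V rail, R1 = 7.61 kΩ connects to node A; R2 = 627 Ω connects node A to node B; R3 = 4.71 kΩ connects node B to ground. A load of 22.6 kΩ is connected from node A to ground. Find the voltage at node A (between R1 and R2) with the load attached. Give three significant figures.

Below node A the series string R2+R3 = 5337 Ω sits in parallel with the 22600 Ω load: 4317 Ω.
V_A = 17.4 × 4317/(7610 + 4317) = 6.30 V.

V ≈ 6.30 V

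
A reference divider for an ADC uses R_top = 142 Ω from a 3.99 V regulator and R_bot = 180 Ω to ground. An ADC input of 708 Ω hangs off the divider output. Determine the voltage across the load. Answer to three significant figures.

The load sits in parallel with R_bot: R_bot‖R_L = (180 × 708) / (180 + 708) = 143.5 Ω.
V_out = 3.99 × 143.5 / (142 + 143.5) = 3.99 × 143.5/285.5 = 2.01 V.
(Unloaded it would have been 2.23 V.)

V_out ≈ 2.01 V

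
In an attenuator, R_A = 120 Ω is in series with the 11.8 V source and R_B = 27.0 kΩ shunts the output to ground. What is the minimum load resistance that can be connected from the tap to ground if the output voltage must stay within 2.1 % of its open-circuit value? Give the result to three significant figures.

Output resistance R_th = R_A‖R_B = (120 × 27000)/27120 = 119.5 Ω.
The fractional drop is R_th/(R_th + R_L); requiring this ≤ 0.0210 gives R_L ≥ R_th(1/0.0210 − 1) = 119.5 × 46.62 = 5.57 kΩ.

R_L(min) ≈ 5.57 kΩ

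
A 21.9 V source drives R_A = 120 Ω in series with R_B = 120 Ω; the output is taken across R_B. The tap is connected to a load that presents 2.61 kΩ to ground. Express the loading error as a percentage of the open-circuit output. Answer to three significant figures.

2.25 %

The divider's output (Thévenin) resistance is R_A‖R_B = 60.00 Ω.
Fractional drop under load = R_th/(R_th + R_L) = 60.00 / (60.00 + 2610) = 0.02247.
So the output falls by 2.25 %.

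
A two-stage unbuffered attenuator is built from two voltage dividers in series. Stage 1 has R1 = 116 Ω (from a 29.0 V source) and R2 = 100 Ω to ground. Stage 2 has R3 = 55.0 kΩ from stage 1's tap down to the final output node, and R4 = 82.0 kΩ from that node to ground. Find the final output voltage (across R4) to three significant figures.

V_out ≈ 8.03 V

Stage 2 presents R3+R4 = 137000 Ω as a load on stage 1's tap.
Stage 1's lower leg becomes R2‖(R3+R4) = 99.93 Ω, so V_mid = 29.0 × 99.93/215.9 = 13.42 V.
Stage 2 is itself unloaded: V_out = V_mid × R4/(R3+R4) = 13.42 × 82000/137000 = 8.03 V.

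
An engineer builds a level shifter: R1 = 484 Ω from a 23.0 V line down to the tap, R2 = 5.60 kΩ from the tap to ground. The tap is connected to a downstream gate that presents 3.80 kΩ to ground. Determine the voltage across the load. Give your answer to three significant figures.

V_out ≈ 18.9 V

The load sits in parallel with R2: R2‖R_L = (5600 × 3800) / (5600 + 3800) = 2264 Ω.
V_out = 23.0 × 2264 / (484 + 2264) = 23.0 × 2264/2748 = 18.9 V.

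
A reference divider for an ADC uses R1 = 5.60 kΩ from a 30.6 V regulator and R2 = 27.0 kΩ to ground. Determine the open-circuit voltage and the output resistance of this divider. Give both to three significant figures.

V_th is the open-circuit tap voltage: 30.6 × 27.0/(5.60 + 27.0) = 25.3 V.
With the supply zeroed, R1 and R2 appear in parallel from the tap: R_th = R1‖R2 = (5.60 × 27.0)/32.60 = 4.64 kΩ.

V_th = 25.3 V, R_th = 4.64 kΩ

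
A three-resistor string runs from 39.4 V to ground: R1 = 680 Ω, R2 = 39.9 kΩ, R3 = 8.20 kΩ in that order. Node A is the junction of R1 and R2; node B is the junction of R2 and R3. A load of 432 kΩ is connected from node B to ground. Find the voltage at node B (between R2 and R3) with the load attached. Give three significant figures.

V ≈ 6.52 V

At node B, R3 is in parallel with the load: R3‖R_L = 8047 Ω.
Below node A the resistance is R2 + (R3‖R_L) = 47950 Ω, so V_A = 39.4 × 47950/48630 = 38.85 V.
Then V_B = V_A × (R3‖R_L)/(R2 + R3‖R_L) = 38.85 × 8047/47950 = 6.52 V.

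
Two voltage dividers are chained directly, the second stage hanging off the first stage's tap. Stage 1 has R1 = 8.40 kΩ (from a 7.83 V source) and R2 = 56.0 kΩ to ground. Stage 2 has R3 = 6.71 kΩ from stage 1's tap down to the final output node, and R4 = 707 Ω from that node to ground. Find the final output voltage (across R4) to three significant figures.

V_out ≈ 0.327 V

Stage 2 presents R3+R4 = 7417 Ω as a load on stage 1's tap.
Stage 1's lower leg becomes R2‖(R3+R4) = 6550 Ω, so V_mid = 7.83 × 6550/14950 = 3.430 V.
Stage 2 is itself unloaded: V_out = V_mid × R4/(R3+R4) = 3.430 × 707/7417 = 0.327 V.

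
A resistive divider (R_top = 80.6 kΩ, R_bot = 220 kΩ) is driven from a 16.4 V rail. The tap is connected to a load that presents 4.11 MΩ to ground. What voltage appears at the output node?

The load sits in parallel with R_bot: R_bot‖R_L = (220 × 4110) / (220 + 4110) = 208.8 kΩ.
V_out = 16.4 × 208.8 / (80.6 + 208.8) = 16.4 × 208.8/289.4 = 11.8 V.

V_out ≈ 11.8 V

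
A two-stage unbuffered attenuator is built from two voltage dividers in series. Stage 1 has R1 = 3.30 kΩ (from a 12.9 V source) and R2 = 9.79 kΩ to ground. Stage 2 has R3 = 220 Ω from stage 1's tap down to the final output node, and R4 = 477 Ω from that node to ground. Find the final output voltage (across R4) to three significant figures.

Stage 2 presents R3+R4 = 697.0 Ω as a load on stage 1's tap.
Stage 1's lower leg becomes R2‖(R3+R4) = 650.7 Ω, so V_mid = 12.9 × 650.7/3951 = 2.125 V.
Stage 2 is itself unloaded: V_out = V_mid × R4/(R3+R4) = 2.125 × 477/697.0 = 1.45 V.

V_out ≈ 1.45 V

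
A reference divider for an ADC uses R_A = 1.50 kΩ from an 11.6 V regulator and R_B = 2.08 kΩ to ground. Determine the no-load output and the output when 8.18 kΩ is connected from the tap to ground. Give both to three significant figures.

Open-circuit: V = 11.6 × 2.08/(1.50 + 2.08) = 6.74 V.
With the load, R_B becomes R_B‖R_L = 1.658 kΩ, so V = 11.6 × 1.658/3.158 = 6.09 V.

Unloaded: 6.74 V; loaded: 6.09 V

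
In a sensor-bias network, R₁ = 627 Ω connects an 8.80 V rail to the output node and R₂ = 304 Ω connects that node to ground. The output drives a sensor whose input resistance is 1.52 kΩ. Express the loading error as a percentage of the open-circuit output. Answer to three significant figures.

11.9 %

The divider's output (Thévenin) resistance is R₁‖R₂ = 204.7 Ω.
Fractional drop under load = R_th/(R_th + R_L) = 204.7 / (204.7 + 1520) = 0.1187.
So the output falls by 11.9 %.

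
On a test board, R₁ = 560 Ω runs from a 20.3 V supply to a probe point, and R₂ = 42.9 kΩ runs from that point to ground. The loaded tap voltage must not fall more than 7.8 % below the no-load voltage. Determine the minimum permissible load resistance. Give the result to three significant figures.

Output resistance R_th = R₁‖R₂ = (560 × 42900)/43460 = 552.8 Ω.
The fractional drop is R_th/(R_th + R_L); requiring this ≤ 0.0780 gives R_L ≥ R_th(1/0.0780 − 1) = 552.8 × 11.82 = 6.53 kΩ.

R_L(min) ≈ 6.53 kΩ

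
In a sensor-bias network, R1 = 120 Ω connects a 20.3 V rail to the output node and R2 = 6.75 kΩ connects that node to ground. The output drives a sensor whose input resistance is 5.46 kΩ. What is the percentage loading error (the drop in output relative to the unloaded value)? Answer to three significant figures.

2.11 %

The divider's output (Thévenin) resistance is R1‖R2 = 117.9 Ω.
Fractional drop under load = R_th/(R_th + R_L) = 117.9 / (117.9 + 5460) = 0.02114.
So the output falls by 2.11 %.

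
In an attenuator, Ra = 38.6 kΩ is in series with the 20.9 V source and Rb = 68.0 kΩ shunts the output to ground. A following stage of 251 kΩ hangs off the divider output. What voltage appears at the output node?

V_out ≈ 12.1 V

The load sits in parallel with Rb: Rb‖R_L = (68.0 × 251) / (68.0 + 251) = 53.50 kΩ.
V_out = 20.9 × 53.50 / (38.6 + 53.50) = 20.9 × 53.50/92.10 = 12.1 V.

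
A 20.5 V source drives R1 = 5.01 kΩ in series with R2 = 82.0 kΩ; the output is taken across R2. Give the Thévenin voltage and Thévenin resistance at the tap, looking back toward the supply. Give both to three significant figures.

V_th = 19.3 V, R_th = 4.72 kΩ

V_th is the open-circuit tap voltage: 20.5 × 82.0/(5.01 + 82.0) = 19.3 V.
With the supply zeroed, R1 and R2 appear in parallel from the tap: R_th = R1‖R2 = (5.01 × 82.0)/87.01 = 4.72 kΩ.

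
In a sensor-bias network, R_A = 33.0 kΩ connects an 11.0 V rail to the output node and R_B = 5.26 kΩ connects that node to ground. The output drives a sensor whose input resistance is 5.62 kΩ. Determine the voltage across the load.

V_out ≈ 0.837 V

The load sits in parallel with R_B: R_B‖R_L = (5.26 × 5.62) / (5.26 + 5.62) = 2.717 kΩ.
V_out = 11.0 × 2.717 / (33.0 + 2.717) = 11.0 × 2.717/35.72 = 0.837 V.
(Unloaded it would have been 1.51 V.)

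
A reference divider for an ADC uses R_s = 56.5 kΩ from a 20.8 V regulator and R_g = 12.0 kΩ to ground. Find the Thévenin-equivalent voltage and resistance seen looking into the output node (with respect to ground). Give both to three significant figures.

V_th = 3.64 V, R_th = 9.90 kΩ

V_th is the open-circuit tap voltage: 20.8 × 12.0/(56.5 + 12.0) = 3.64 V.
With the supply zeroed, R_s and R_g appear in parallel from the tap: R_th = R_s‖R_g = (56.5 × 12.0)/68.50 = 9.90 kΩ.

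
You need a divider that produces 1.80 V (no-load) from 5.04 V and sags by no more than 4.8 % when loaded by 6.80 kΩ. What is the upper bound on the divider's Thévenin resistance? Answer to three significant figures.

Loading drop = R_th/(R_th + R_L) ≤ 0.0480, so R_th ≤ R_L · ε/(1−ε) = 6.80 kΩ × 0.0480/0.9520 = 343 Ω.

R_th ≤ 343 Ω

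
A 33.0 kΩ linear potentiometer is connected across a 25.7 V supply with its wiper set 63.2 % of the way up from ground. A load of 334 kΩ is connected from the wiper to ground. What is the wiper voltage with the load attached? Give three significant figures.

The wiper splits the pot into (1−α)R = 12.14 kΩ above and αR = 20.86 kΩ below.
Lower section ‖ load = 19.63 kΩ.
V_wiper = 25.7 × 19.63/(12.14 + 19.63) = 15.9 V.

V ≈ 15.9 V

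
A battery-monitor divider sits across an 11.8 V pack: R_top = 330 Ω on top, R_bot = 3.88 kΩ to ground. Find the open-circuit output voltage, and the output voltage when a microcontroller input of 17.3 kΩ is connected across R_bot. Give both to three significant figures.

Unloaded: 10.9 V; loaded: 10.7 V

Open-circuit: V = 11.8 × 3880/(330 + 3880) = 10.9 V.
With the load, R_bot becomes R_bot‖R_L = 3169 Ω, so V = 11.8 × 3169/3499 = 10.7 V.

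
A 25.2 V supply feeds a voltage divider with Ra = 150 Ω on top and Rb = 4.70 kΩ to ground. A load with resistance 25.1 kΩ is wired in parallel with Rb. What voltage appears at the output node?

The load sits in parallel with Rb: Rb‖R_L = (4700 × 25100) / (4700 + 25100) = 3959 Ω.
V_out = 25.2 × 3959 / (150 + 3959) = 25.2 × 3959/4109 = 24.3 V.
(Unloaded it would have been 24.4 V.)

V_out ≈ 24.3 V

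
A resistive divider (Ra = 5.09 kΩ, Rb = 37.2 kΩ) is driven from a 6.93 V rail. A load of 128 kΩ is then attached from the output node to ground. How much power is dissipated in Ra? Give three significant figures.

Total resistance from the source is Ra + (Rb‖R_L) = 33.91 kΩ, so I = 6.93/33.91 kΩ = 0.2043 mA.
P = I²·Ra = (0.2043 mA)² × 5.09 kΩ = 0.213 mW.

P ≈ 0.213 mW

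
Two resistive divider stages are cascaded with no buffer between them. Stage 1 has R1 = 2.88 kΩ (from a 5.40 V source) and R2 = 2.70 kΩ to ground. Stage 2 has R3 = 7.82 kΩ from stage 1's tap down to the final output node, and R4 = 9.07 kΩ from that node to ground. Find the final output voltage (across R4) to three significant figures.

V_out ≈ 1.30 V

Stage 2 presents R3+R4 = 16.89 kΩ as a load on stage 1's tap.
Stage 1's lower leg becomes R2‖(R3+R4) = 2.328 kΩ, so V_mid = 5.40 × 2.328/5.208 = 2.414 V.
Stage 2 is itself unloaded: V_out = V_mid × R4/(R3+R4) = 2.414 × 9.07/16.89 = 1.30 V.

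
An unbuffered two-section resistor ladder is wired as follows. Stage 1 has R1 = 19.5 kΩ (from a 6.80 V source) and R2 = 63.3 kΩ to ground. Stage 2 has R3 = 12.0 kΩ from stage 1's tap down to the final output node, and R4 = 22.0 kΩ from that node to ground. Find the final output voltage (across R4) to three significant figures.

V_out ≈ 2.34 V

Stage 2 presents R3+R4 = 34.00 kΩ as a load on stage 1's tap.
Stage 1's lower leg becomes R2‖(R3+R4) = 22.12 kΩ, so V_mid = 6.80 × 22.12/41.62 = 3.614 V.
Stage 2 is itself unloaded: V_out = V_mid × R4/(R3+R4) = 3.614 × 22.0/34.00 = 2.34 V.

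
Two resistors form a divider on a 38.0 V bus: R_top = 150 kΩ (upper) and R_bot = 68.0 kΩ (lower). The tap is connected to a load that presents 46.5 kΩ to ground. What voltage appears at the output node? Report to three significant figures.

V_out ≈ 5.91 V

The load sits in parallel with R_bot: R_bot‖R_L = (68.0 × 46.5) / (68.0 + 46.5) = 27.62 kΩ.
V_out = 38.0 × 27.62 / (150 + 27.62) = 38.0 × 27.62/177.6 = 5.91 V.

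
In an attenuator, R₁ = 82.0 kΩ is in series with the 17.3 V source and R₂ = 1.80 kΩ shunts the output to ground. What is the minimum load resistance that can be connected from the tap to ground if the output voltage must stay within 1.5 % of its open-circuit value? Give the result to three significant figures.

Output resistance R_th = R₁‖R₂ = (82.0 × 1.80)/83.80 = 1.761 kΩ.
The fractional drop is R_th/(R_th + R_L); requiring this ≤ 0.0150 gives R_L ≥ R_th(1/0.0150 − 1) = 1.761 × 65.67 = 116 kΩ.

R_L(min) ≈ 116 kΩ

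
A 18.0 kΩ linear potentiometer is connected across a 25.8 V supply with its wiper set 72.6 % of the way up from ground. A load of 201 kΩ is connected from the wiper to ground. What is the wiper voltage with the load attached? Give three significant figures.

V ≈ 18.4 V

The wiper splits the pot into (1−α)R = 4.932 kΩ above and αR = 13.07 kΩ below.
Lower section ‖ load = 12.27 kΩ.
V_wiper = 25.8 × 12.27/(4.932 + 12.27) = 18.4 V.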